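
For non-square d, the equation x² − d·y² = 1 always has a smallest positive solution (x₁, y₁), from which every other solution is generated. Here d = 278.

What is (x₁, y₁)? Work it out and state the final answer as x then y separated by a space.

d=278: √d = [16; 1,2,16,2,1,32] (ℓ=6, even), read p_5/q_5
step 0: (16, 1)  from 16·(1,0) + (0,1)
step 1: (17, 1)  from 1·(16,1) + (1,0)
…
step 3: (817, 49)  from 16·(50,3) + (17,1)
step 4: (1684, 101)  from 2·(817,49) + (50,3)
step 5: (2501, 150)  from 1·(1684,101) + (817,49)
fundamental: x₁=2501, y₁=150  (since 6255001 − 278·22500 = 1)

2501 150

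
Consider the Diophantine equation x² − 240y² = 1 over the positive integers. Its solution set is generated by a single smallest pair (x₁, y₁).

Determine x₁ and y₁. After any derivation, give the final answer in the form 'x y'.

31 2

[15; 2,30] for √240; ℓ=2 ⇒ convergent index 1
i=0: a=15 ⇒ p=15, q=1
i=1: a=2 ⇒ p=31, q=2
→ (31, 2).  Check: 31²=961, 240·2²=960, difference 1.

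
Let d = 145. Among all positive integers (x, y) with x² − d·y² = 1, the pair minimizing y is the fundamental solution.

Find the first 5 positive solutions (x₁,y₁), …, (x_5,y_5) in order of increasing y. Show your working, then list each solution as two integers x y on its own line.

289 24
167041 13872
96549409 8017992
55805391361 4634385504
32255419657249 2678666803320

[12; 24] for √145; ℓ=1 ⇒ convergent index 1
i=0: a=12 ⇒ p=12, q=1
i=1: a=24 ⇒ p=289, q=24
→ (289, 24).  Check: 289²=83521, 145·24²=83520, difference 1.
(289+24√145)^2 = 167041 + 13872√145
(289+24√145)^3 = 96549409 + 8017992√145
(289+24√145)^4 = 55805391361 + 4634385504√145
(289+24√145)^5 = 32255419657249 + 2678666803320√145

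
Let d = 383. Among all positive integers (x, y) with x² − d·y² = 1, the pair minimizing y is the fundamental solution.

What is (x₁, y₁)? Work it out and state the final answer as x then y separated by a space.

18768 959

d=383: √d = [19; 1,1,3,19,3,1,1,38] (ℓ=8, even), read p_7/q_7
step 0: (19, 1)  from 19·(1,0) + (0,1)
step 1: (20, 1)  from 1·(19,1) + (1,0)
step 2: (39, 2)  from 1·(20,1) + (19,1)
step 3: (137, 7)  from 3·(39,2) + (20,1)
step 4: (2642, 135)  from 19·(137,7) + (39,2)
…
step 6: (10705, 547)  from 1·(8063,412) + (2642,135)
step 7: (18768, 959)  from 1·(10705,547) + (8063,412)
(x₁, y₁) = (18768, 959);  18768² − 383·959² = 1 ✓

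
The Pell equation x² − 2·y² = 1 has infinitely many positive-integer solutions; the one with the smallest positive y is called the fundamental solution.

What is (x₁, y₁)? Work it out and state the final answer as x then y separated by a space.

3 2

√2 → a₀=1, period (2); ℓ=1 odd so k=1
step 0: (1, 1)  from 1·(1,0) + (0,1)
step 1: (3, 2)  from 2·(1,1) + (1,0)
fundamental: x₁=3, y₁=2  (since 9 − 2·4 = 1)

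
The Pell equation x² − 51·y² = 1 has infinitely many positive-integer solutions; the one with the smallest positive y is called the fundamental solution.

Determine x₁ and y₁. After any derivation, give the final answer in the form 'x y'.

50 7

[7; 7,14] for √51; ℓ=2 ⇒ convergent index 1
a_0=7:  p_0=7·1+0=7,  q_0=7·0+1=1
a_1=7:  p_1=7·7+1=50,  q_1=7·1+0=7
→ (50, 7).  Check: 50²=2500, 51·7²=2499, difference 1.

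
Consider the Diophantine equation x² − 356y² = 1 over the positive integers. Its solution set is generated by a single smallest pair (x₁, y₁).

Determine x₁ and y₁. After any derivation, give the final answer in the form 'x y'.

500001 26500

√356 → a₀=18, period (1,6,1,1,2,…,6,1,36); ℓ=14 even so k=13
a_0=18:  p_0=18·1+0=18,  q_0=18·0+1=1
a_1=1:  p_1=1·18+1=19,  q_1=1·1+0=1
a_2=6:  p_2=6·19+18=132,  q_2=6·1+1=7
…
a_5=2:  p_5=2·283+151=717,  q_5=2·15+8=38
a_6=1:  p_6=1·717+283=1000,  q_6=1·38+15=53
…
a_8=1:  p_8=1·8717+1000=9717,  q_8=1·462+53=515
…
a_10=1:  p_10=1·28151+9717=37868,  q_10=1·1492+515=2007
…
a_12=6:  p_12=6·66019+37868=433982,  q_12=6·3499+2007=23001
a_13=1:  p_13=1·433982+66019=500001,  q_13=1·23001+3499=26500
fundamental: x₁=500001, y₁=26500  (since 250001000001 − 356·702250000 = 1)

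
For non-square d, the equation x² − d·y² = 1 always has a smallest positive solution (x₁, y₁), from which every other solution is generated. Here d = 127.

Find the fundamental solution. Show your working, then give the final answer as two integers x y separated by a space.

4730624 419775

√127 → a₀=11, period (3,1,2,2,7,11,7,2,2,1,3,22); ℓ=12 even so k=11
i=0: a=11 ⇒ p=11, q=1
…
i=6: a=11 ⇒ p=24218, q=2149
i=7: a=7 ⇒ p=171701, q=15236
…
i=10: a=1 ⇒ p=1274561, q=113099
i=11: a=3 ⇒ p=4730624, q=419775
fundamental: x₁=4730624, y₁=419775  (since 22378803429376 − 127·176211050625 = 1)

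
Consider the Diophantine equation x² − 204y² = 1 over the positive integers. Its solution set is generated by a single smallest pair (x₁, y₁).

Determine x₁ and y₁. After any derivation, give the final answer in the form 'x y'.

d=204: √d = [14; 3,1,1,6,1,1,3,28] (ℓ=8, even), read p_7/q_7
step 0: (14, 1)  from 14·(1,0) + (0,1)
step 1: (43, 3)  from 3·(14,1) + (1,0)
step 2: (57, 4)  from 1·(43,3) + (14,1)
step 3: (100, 7)  from 1·(57,4) + (43,3)
step 4: (657, 46)  from 6·(100,7) + (57,4)
step 5: (757, 53)  from 1·(657,46) + (100,7)
step 6: (1414, 99)  from 1·(757,53) + (657,46)
step 7: (4999, 350)  from 3·(1414,99) + (757,53)
→ (4999, 350).  Check: 4999²=24990001, 204·350²=24990000, difference 1.

4999 350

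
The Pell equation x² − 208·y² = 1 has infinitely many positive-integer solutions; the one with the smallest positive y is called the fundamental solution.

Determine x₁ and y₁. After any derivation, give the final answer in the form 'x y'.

649 45

√208 → a₀=14, period (2,2,1,2,2,28); ℓ=6 even so k=5
a_0=14:  p_0=14·1+0=14,  q_0=14·0+1=1
…
a_4=2:  p_4=2·101+72=274,  q_4=2·7+5=19
a_5=2:  p_5=2·274+101=649,  q_5=2·19+7=45
(x₁, y₁) = (649, 45);  649² − 208·45² = 1 ✓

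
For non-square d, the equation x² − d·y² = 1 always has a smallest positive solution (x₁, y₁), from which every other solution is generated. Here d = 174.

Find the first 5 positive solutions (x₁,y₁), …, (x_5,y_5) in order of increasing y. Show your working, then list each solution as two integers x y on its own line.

1451 110
4210801 319220
12219743051 926376330
35461690123201 2688343790440
102909812517786251 7801572753480550

√174 → a₀=13, period (5,4,5,26); ℓ=4 even so k=3
step 0: (13, 1)  from 13·(1,0) + (0,1)
…
step 2: (277, 21)  from 4·(66,5) + (13,1)
step 3: (1451, 110)  from 5·(277,21) + (66,5)
(x₁, y₁) = (1451, 110);  1451² − 174·110² = 1 ✓
(1451+110√174)^2 = 4210801 + 319220√174
(1451+110√174)^3 = 12219743051 + 926376330√174
(1451+110√174)^4 = 35461690123201 + 2688343790440√174
(1451+110√174)^5 = 102909812517786251 + 7801572753480550√174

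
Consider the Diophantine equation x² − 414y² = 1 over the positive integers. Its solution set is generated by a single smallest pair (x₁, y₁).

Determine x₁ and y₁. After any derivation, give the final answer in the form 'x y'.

d=414: √d = [20; 2,1,7,2,7,1,2,40] (ℓ=8, even), read p_7/q_7
a_0=20:  p_0=20·1+0=20,  q_0=20·0+1=1
a_1=2:  p_1=2·20+1=41,  q_1=2·1+0=2
…
a_3=7:  p_3=7·61+41=468,  q_3=7·3+2=23
…
a_6=1:  p_6=1·7447+997=8444,  q_6=1·366+49=415
a_7=2:  p_7=2·8444+7447=24335,  q_7=2·415+366=1196
fundamental: x₁=24335, y₁=1196  (since 592192225 − 414·1430416 = 1)

24335 1196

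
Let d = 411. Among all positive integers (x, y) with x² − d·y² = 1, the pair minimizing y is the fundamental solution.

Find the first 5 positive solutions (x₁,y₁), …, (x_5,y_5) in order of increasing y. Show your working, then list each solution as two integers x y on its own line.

49730 2453
4946145799 243975380
491943661118810 24265791292347
48928716529930696801 2413475601692857240
4866450145574963442708650 240044283320105789798053

d=411: √d = [20; 3,1,1,1,19,1,1,1,3,40] (ℓ=10, even), read p_9/q_9
k=0  a_k=20  p_k/q_k = 20/1
k=1  a_k=3  p_k/q_k = 61/3
k=2  a_k=1  p_k/q_k = 81/4
k=3  a_k=1  p_k/q_k = 142/7
k=4  a_k=1  p_k/q_k = 223/11
k=5  a_k=19  p_k/q_k = 4379/216
k=6  a_k=1  p_k/q_k = 4602/227
k=7  a_k=1  p_k/q_k = 8981/443
k=8  a_k=1  p_k/q_k = 13583/670
k=9  a_k=3  p_k/q_k = 49730/2453
fundamental: x₁=49730, y₁=2453  (since 2473072900 − 411·6017209 = 1)
(x_2, y_2) = (49730·49730 + 411·2453·2453, 49730·2453 + 2453·49730) = (4946145799, 243975380)
(x_3, y_3) = (49730·4946145799 + 411·2453·243975380, 49730·243975380 + 2453·4946145799) = (491943661118810, 24265791292347)
(x_4, y_4) = (49730·491943661118810 + 411·2453·24265791292347, 49730·24265791292347 + 2453·491943661118810) = (48928716529930696801, 2413475601692857240)
(x_5, y_5) = (49730·48928716529930696801 + 411·2453·2413475601692857240, 49730·2413475601692857240 + 2453·48928716529930696801) = (4866450145574963442708650, 240044283320105789798053)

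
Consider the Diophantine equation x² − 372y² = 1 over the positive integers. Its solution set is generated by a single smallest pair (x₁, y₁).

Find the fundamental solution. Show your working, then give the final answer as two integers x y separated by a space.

√372 → a₀=19, period (3,2,12,2,3,38); ℓ=6 even so k=5
i=0: a=19 ⇒ p=19, q=1
…
i=4: a=2 ⇒ p=3491, q=181
i=5: a=3 ⇒ p=12151, q=630
fundamental: x₁=12151, y₁=630  (since 147646801 − 372·396900 = 1)

12151 630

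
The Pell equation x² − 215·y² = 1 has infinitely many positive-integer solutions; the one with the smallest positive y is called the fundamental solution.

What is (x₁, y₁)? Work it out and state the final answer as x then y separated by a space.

√215 = [14; 1,1,1,28, …], period ℓ=4 (even) → k=3
step 0: (14, 1)  from 14·(1,0) + (0,1)
…
step 2: (29, 2)  from 1·(15,1) + (14,1)
step 3: (44, 3)  from 1·(29,2) + (15,1)
→ (44, 3).  Check: 44²=1936, 215·3²=1935, difference 1.

44 3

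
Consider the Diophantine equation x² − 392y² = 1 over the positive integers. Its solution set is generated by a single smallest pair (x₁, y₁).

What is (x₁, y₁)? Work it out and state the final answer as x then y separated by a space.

[19; 1,3,1,38] for √392; ℓ=4 ⇒ convergent index 3
step 0: (19, 1)  from 19·(1,0) + (0,1)
…
step 2: (79, 4)  from 3·(20,1) + (19,1)
step 3: (99, 5)  from 1·(79,4) + (20,1)
→ (99, 5).  Check: 99²=9801, 392·5²=9800, difference 1.

99 5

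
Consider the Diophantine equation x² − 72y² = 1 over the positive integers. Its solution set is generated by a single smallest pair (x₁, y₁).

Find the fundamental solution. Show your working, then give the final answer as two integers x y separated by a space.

17 2

[8; 2,16] for √72; ℓ=2 ⇒ convergent index 1
k=0  a_k=8  p_k/q_k = 8/1
k=1  a_k=2  p_k/q_k = 17/2
→ (17, 2).  Check: 17²=289, 72·2²=288, difference 1.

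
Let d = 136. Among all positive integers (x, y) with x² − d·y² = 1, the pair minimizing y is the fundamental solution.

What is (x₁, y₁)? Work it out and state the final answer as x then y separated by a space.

35 3

√136 = [11; 1,1,1,22, …], period ℓ=4 (even) → k=3
step 0: (11, 1)  from 11·(1,0) + (0,1)
…
step 2: (23, 2)  from 1·(12,1) + (11,1)
step 3: (35, 3)  from 1·(23,2) + (12,1)
(x₁, y₁) = (35, 3);  35² − 136·3² = 1 ✓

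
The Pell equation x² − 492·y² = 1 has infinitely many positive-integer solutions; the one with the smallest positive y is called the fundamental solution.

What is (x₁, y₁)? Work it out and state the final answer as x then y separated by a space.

d=492: √d = [22; 5,1,1,10,1,1,5,44] (ℓ=8, even), read p_7/q_7
step 0: (22, 1)  from 22·(1,0) + (0,1)
…
step 6: (5390, 243)  from 1·(2817,127) + (2573,116)
step 7: (29767, 1342)  from 5·(5390,243) + (2817,127)
fundamental: x₁=29767, y₁=1342  (since 886074289 − 492·1800964 = 1)

29767 1342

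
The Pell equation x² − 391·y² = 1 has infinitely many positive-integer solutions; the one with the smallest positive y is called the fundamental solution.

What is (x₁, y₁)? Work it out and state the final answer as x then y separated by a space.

7338680 371133

[19; 1,3,2,2,1,…,3,1,38] for √391; ℓ=16 ⇒ convergent index 15
i=0: a=19 ⇒ p=19, q=1
…
i=2: a=3 ⇒ p=79, q=4
i=3: a=2 ⇒ p=178, q=9
…
i=11: a=1 ⇒ p=268013, q=13554
i=12: a=2 ⇒ p=696292, q=35213
…
i=14: a=3 ⇒ p=5678083, q=287153
i=15: a=1 ⇒ p=7338680, q=371133
(x₁, y₁) = (7338680, 371133);  7338680² − 391·371133² = 1 ✓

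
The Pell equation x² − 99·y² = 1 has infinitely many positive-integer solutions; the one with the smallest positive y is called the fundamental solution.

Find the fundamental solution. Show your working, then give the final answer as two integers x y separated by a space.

√99 = [9; 1,18, …], period ℓ=2 (even) → k=1
i=0: a=9 ⇒ p=9, q=1
i=1: a=1 ⇒ p=10, q=1
fundamental: x₁=10, y₁=1  (since 100 − 99·1 = 1)

10 1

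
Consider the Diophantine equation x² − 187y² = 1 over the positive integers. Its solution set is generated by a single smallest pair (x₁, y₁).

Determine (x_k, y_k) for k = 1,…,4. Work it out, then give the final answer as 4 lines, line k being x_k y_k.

1682 123
5658247 413772
19034341226 1391928885
64031518226017 4682448355368

√187 = [13; 1,2,13,2,1,26, …], period ℓ=6 (even) → k=5
i=0: a=13 ⇒ p=13, q=1
i=1: a=1 ⇒ p=14, q=1
i=2: a=2 ⇒ p=41, q=3
…
i=4: a=2 ⇒ p=1135, q=83
i=5: a=1 ⇒ p=1682, q=123
(x₁, y₁) = (1682, 123);  1682² − 187·123² = 1 ✓
k=2:  x_2 = 1682·1682+187·123·123 = 5658247,  y_2 = 1682·123+123·1682 = 413772
k=3:  x_3 = 1682·5658247+187·123·413772 = 19034341226,  y_3 = 1682·413772+123·5658247 = 1391928885
k=4:  x_4 = 1682·19034341226+187·123·1391928885 = 64031518226017,  y_4 = 1682·1391928885+123·19034341226 = 4682448355368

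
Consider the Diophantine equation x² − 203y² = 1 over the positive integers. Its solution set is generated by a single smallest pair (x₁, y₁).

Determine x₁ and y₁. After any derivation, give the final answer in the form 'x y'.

57 4

d=203: √d = [14; 4,28] (ℓ=2, even), read p_1/q_1
step 0: (14, 1)  from 14·(1,0) + (0,1)
step 1: (57, 4)  from 4·(14,1) + (1,0)
→ (57, 4).  Check: 57²=3249, 203·4²=3248, difference 1.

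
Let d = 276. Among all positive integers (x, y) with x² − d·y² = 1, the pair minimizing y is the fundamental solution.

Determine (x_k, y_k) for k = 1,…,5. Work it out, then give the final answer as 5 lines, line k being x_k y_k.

[16; 1,1,1,1,2,2,2,1,1,1,1,32] for √276; ℓ=12 ⇒ convergent index 11
a_0=16:  p_0=16·1+0=16,  q_0=16·0+1=1
…
a_2=1:  p_2=1·17+16=33,  q_2=1·1+1=2
a_3=1:  p_3=1·33+17=50,  q_3=1·2+1=3
a_4=1:  p_4=1·50+33=83,  q_4=1·3+2=5
a_5=2:  p_5=2·83+50=216,  q_5=2·5+3=13
…
a_7=2:  p_7=2·515+216=1246,  q_7=2·31+13=75
a_8=1:  p_8=1·1246+515=1761,  q_8=1·75+31=106
a_9=1:  p_9=1·1761+1246=3007,  q_9=1·106+75=181
a_10=1:  p_10=1·3007+1761=4768,  q_10=1·181+106=287
a_11=1:  p_11=1·4768+3007=7775,  q_11=1·287+181=468
→ (7775, 468).  Check: 7775²=60450625, 276·468²=60450624, difference 1.
n=2: (7775,468)∘(7775,468) = (7775·7775+276·468·468, 7775·468+468·7775) = (120901249,7277400)
n=3: (120901249,7277400)∘(7775,468) = (7775·120901249+276·468·7277400, 7775·7277400+468·120901249) = (1880014414175,113163569532)
n=4: (1880014414175,113163569532)∘(7775,468) = (7775·1880014414175+276·468·113163569532, 7775·113163569532+468·1880014414175) = (29234224019520001,1759693498945200)
n=5: (29234224019520001,1759693498945200)∘(7775,468) = (7775·29234224019520001+276·468·1759693498945200, 7775·1759693498945200+468·29234224019520001) = (454592181623521601375,27363233795434290468)

7775 468
120901249 7277400
1880014414175 113163569532
29234224019520001 1759693498945200
454592181623521601375 27363233795434290468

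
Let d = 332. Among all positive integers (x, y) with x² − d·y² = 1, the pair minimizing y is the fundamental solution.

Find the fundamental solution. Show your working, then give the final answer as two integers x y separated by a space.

13447 738

d=332: √d = [18; 4,1,1,8,1,1,4,36] (ℓ=8, even), read p_7/q_7
i=0: a=18 ⇒ p=18, q=1
i=1: a=4 ⇒ p=73, q=4
…
i=3: a=1 ⇒ p=164, q=9
i=4: a=8 ⇒ p=1403, q=77
i=5: a=1 ⇒ p=1567, q=86
i=6: a=1 ⇒ p=2970, q=163
i=7: a=4 ⇒ p=13447, q=738
fundamental: x₁=13447, y₁=738  (since 180821809 − 332·544644 = 1)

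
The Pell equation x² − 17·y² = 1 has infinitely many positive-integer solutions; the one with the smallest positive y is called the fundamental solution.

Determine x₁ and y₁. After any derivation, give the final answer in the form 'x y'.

33 8

√17 = [4; 8, …], period ℓ=1 (odd) → k=1
k=0  a_k=4  p_k/q_k = 4/1
k=1  a_k=8  p_k/q_k = 33/8
→ (33, 8).  Check: 33²=1089, 17·8²=1088, difference 1.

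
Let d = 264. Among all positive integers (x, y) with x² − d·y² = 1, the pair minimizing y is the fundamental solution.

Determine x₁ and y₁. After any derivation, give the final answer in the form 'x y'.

65 4

√264 → a₀=16, period (4,32); ℓ=2 even so k=1
i=0: a=16 ⇒ p=16, q=1
i=1: a=4 ⇒ p=65, q=4
→ (65, 4).  Check: 65²=4225, 264·4²=4224, difference 1.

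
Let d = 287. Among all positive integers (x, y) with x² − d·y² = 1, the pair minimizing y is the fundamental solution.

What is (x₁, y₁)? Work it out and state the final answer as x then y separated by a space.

288 17

d=287: √d = [16; 1,15,1,32] (ℓ=4, even), read p_3/q_3
i=0: a=16 ⇒ p=16, q=1
i=1: a=1 ⇒ p=17, q=1
i=2: a=15 ⇒ p=271, q=16
i=3: a=1 ⇒ p=288, q=17
→ (288, 17).  Check: 288²=82944, 287·17²=82943, difference 1.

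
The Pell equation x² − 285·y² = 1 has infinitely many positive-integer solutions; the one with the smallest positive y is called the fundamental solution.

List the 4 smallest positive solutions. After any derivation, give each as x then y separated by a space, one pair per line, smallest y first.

√285 → a₀=16, period (1,7,2,7,1,32); ℓ=6 even so k=5
k=0  a_k=16  p_k/q_k = 16/1
k=1  a_k=1  p_k/q_k = 17/1
…
k=3  a_k=2  p_k/q_k = 287/17
k=4  a_k=7  p_k/q_k = 2144/127
k=5  a_k=1  p_k/q_k = 2431/144
(x₁, y₁) = (2431, 144);  2431² − 285·144² = 1 ✓
n=2: (2431,144)∘(2431,144) = (2431·2431+285·144·144, 2431·144+144·2431) = (11819521,700128)
n=3: (11819521,700128)∘(2431,144) = (2431·11819521+285·144·700128, 2431·700128+144·11819521) = (57466508671,3404022192)
n=4: (57466508671,3404022192)∘(2431,144) = (2431·57466508671+285·144·3404022192, 2431·3404022192+144·57466508671) = (279402153338881,16550355197376)

2431 144
11819521 700128
57466508671 3404022192
279402153338881 16550355197376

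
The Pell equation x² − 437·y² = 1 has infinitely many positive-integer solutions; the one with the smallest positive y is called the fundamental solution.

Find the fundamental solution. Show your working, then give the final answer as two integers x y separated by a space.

4599 220

√437 = [20; 1,9,2,9,1,40, …], period ℓ=6 (even) → k=5
a_0=20:  p_0=20·1+0=20,  q_0=20·0+1=1
a_1=1:  p_1=1·20+1=21,  q_1=1·1+0=1
a_2=9:  p_2=9·21+20=209,  q_2=9·1+1=10
a_3=2:  p_3=2·209+21=439,  q_3=2·10+1=21
a_4=9:  p_4=9·439+209=4160,  q_4=9·21+10=199
a_5=1:  p_5=1·4160+439=4599,  q_5=1·199+21=220
fundamental: x₁=4599, y₁=220  (since 21150801 − 437·48400 = 1)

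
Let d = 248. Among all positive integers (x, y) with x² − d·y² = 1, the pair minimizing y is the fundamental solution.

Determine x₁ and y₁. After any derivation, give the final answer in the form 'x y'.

√248 = [15; 1,2,1,30, …], period ℓ=4 (even) → k=3
k=0  a_k=15  p_k/q_k = 15/1
…
k=2  a_k=2  p_k/q_k = 47/3
k=3  a_k=1  p_k/q_k = 63/4
(x₁, y₁) = (63, 4);  63² − 248·4² = 1 ✓

63 4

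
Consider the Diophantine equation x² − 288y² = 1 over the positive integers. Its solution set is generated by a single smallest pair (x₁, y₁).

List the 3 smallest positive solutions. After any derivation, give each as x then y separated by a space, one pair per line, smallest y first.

17 1
577 34
19601 1155

[16; 1,32] for √288; ℓ=2 ⇒ convergent index 1
step 0: (16, 1)  from 16·(1,0) + (0,1)
step 1: (17, 1)  from 1·(16,1) + (1,0)
→ (17, 1).  Check: 17²=289, 288·1²=288, difference 1.
(17+1√288)^2 = 577 + 34√288
(17+1√288)^3 = 19601 + 1155√288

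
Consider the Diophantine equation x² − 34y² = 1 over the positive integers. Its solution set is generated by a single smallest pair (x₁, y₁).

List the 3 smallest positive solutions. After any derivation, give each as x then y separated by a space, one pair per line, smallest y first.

√34 → a₀=5, period (1,4,1,10); ℓ=4 even so k=3
i=0: a=5 ⇒ p=5, q=1
i=1: a=1 ⇒ p=6, q=1
i=2: a=4 ⇒ p=29, q=5
i=3: a=1 ⇒ p=35, q=6
(x₁, y₁) = (35, 6);  35² − 34·6² = 1 ✓
(x_2, y_2) = (35·35 + 34·6·6, 35·6 + 6·35) = (2449, 420)
(x_3, y_3) = (35·2449 + 34·6·420, 35·420 + 6·2449) = (171395, 29394)

35 6
2449 420
171395 29394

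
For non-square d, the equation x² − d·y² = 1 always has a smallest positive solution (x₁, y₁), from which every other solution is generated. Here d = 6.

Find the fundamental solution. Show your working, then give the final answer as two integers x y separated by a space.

[2; 2,4] for √6; ℓ=2 ⇒ convergent index 1
step 0: (2, 1)  from 2·(1,0) + (0,1)
step 1: (5, 2)  from 2·(2,1) + (1,0)
→ (5, 2).  Check: 5²=25, 6·2²=24, difference 1.

5 2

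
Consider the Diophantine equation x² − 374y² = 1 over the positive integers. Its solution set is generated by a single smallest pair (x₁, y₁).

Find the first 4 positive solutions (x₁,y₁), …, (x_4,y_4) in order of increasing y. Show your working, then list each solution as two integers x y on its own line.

√374 = [19; 2,1,18,1,2,38, …], period ℓ=6 (even) → k=5
step 0: (19, 1)  from 19·(1,0) + (0,1)
…
step 4: (1141, 59)  from 1·(1083,56) + (58,3)
step 5: (3365, 174)  from 2·(1141,59) + (1083,56)
fundamental: x₁=3365, y₁=174  (since 11323225 − 374·30276 = 1)
k=2:  x_2 = 3365·3365+374·174·174 = 22646449,  y_2 = 3365·174+174·3365 = 1171020
k=3:  x_3 = 3365·22646449+374·174·1171020 = 152410598405,  y_3 = 3365·1171020+174·22646449 = 7880964426
k=4:  x_4 = 3365·152410598405+374·174·7880964426 = 1025723304619201,  y_4 = 3365·7880964426+174·152410598405 = 53038889415960

3365 174
22646449 1171020
152410598405 7880964426
1025723304619201 53038889415960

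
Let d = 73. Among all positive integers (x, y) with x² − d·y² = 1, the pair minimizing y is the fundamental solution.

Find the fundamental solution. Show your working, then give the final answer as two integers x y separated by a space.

[8; 1,1,5,5,1,1,16] for √73; ℓ=7 ⇒ convergent index 13
k=0  a_k=8  p_k/q_k = 8/1
…
k=3  a_k=5  p_k/q_k = 94/11
…
k=12  a_k=1  p_k/q_k = 1241008/145249
k=13  a_k=1  p_k/q_k = 2281249/267000
(x₁, y₁) = (2281249, 267000);  2281249² − 73·267000² = 1 ✓

2281249 267000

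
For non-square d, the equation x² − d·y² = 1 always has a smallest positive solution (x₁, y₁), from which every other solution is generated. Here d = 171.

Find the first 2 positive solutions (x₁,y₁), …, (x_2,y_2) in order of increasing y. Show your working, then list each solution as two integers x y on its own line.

[13; 13,26] for √171; ℓ=2 ⇒ convergent index 1
k=0  a_k=13  p_k/q_k = 13/1
k=1  a_k=13  p_k/q_k = 170/13
(x₁, y₁) = (170, 13);  170² − 171·13² = 1 ✓
(170+13√171)^2 = 57799 + 4420√171

170 13
57799 4420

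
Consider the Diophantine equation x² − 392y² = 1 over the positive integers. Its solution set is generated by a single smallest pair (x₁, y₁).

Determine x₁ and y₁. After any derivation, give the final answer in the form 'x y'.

99 5

d=392: √d = [19; 1,3,1,38] (ℓ=4, even), read p_3/q_3
k=0  a_k=19  p_k/q_k = 19/1
k=1  a_k=1  p_k/q_k = 20/1
k=2  a_k=3  p_k/q_k = 79/4
k=3  a_k=1  p_k/q_k = 99/5
(x₁, y₁) = (99, 5);  99² − 392·5² = 1 ✓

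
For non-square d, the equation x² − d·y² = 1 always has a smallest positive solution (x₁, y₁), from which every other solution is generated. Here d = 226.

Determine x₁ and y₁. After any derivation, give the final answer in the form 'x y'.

[15; 30] for √226; ℓ=1 ⇒ convergent index 1
k=0  a_k=15  p_k/q_k = 15/1
k=1  a_k=30  p_k/q_k = 451/30
(x₁, y₁) = (451, 30);  451² − 226·30² = 1 ✓

451 30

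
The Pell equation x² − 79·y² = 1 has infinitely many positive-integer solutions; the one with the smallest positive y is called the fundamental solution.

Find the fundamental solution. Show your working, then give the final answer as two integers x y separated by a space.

80 9

d=79: √d = [8; 1,7,1,16] (ℓ=4, even), read p_3/q_3
a_0=8:  p_0=8·1+0=8,  q_0=8·0+1=1
…
a_2=7:  p_2=7·9+8=71,  q_2=7·1+1=8
a_3=1:  p_3=1·71+9=80,  q_3=1·8+1=9
→ (80, 9).  Check: 80²=6400, 79·9²=6399, difference 1.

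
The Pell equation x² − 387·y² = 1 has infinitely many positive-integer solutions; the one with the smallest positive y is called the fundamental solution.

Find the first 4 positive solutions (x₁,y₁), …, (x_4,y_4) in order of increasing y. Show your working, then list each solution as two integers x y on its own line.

d=387: √d = [19; 1,2,19,2,1,38] (ℓ=6, even), read p_5/q_5
k=0  a_k=19  p_k/q_k = 19/1
…
k=3  a_k=19  p_k/q_k = 1141/58
k=4  a_k=2  p_k/q_k = 2341/119
k=5  a_k=1  p_k/q_k = 3482/177
fundamental: x₁=3482, y₁=177  (since 12124324 − 387·31329 = 1)
k=2:  x_2 = 3482·3482+387·177·177 = 24248647,  y_2 = 3482·177+177·3482 = 1232628
k=3:  x_3 = 3482·24248647+387·177·1232628 = 168867574226,  y_3 = 3482·1232628+177·24248647 = 8584021215
k=4:  x_4 = 3482·168867574226+387·177·8584021215 = 1175993762661217,  y_4 = 3482·8584021215+177·168867574226 = 59779122508632

3482 177
24248647 1232628
168867574226 8584021215
1175993762661217 59779122508632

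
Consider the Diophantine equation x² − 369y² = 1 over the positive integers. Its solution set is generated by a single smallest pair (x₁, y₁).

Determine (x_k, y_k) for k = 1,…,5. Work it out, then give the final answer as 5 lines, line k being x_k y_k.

8396801 437120
141012534067201 7340819306240
2368108374136006451201 123278797782910239360
39769069528107045198367948801 2070295065004669620717268480
667865925565355162349028245713920001 34767711344252426473018978470025600

d=369: √d = [19; 4,1,3,2,7,4,7,2,3,1,4,38] (ℓ=12, even), read p_11/q_11
k=0  a_k=19  p_k/q_k = 19/1
k=1  a_k=4  p_k/q_k = 77/4
k=2  a_k=1  p_k/q_k = 96/5
k=3  a_k=3  p_k/q_k = 365/19
k=4  a_k=2  p_k/q_k = 826/43
k=5  a_k=7  p_k/q_k = 6147/320
…
k=7  a_k=7  p_k/q_k = 184045/9581
k=8  a_k=2  p_k/q_k = 393504/20485
k=9  a_k=3  p_k/q_k = 1364557/71036
k=10  a_k=1  p_k/q_k = 1758061/91521
k=11  a_k=4  p_k/q_k = 8396801/437120
→ (8396801, 437120).  Check: 8396801²=70506267033601, 369·437120²=70506267033600, difference 1.
k=2:  x_2 = 8396801·8396801+369·437120·437120 = 141012534067201,  y_2 = 8396801·437120+437120·8396801 = 7340819306240
k=3:  x_3 = 8396801·141012534067201+369·437120·7340819306240 = 2368108374136006451201,  y_3 = 8396801·7340819306240+437120·141012534067201 = 123278797782910239360
k=4:  x_4 = 8396801·2368108374136006451201+369·437120·123278797782910239360 = 39769069528107045198367948801,  y_4 = 8396801·123278797782910239360+437120·2368108374136006451201 = 2070295065004669620717268480
k=5:  x_5 = 8396801·39769069528107045198367948801+369·437120·2070295065004669620717268480 = 667865925565355162349028245713920001,  y_5 = 8396801·2070295065004669620717268480+437120·39769069528107045198367948801 = 34767711344252426473018978470025600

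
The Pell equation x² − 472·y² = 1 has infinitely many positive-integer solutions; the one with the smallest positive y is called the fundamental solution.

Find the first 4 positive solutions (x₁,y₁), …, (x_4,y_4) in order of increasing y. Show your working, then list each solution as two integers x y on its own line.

306917 14127
188396089777 8671632918
115643925371868101 5322943120573485
70986173286526887819457 3267403467465432958572

√472 = [21; 1,2,1,1,1,…,2,1,42, …], period ℓ=14 (even) → k=13
i=0: a=21 ⇒ p=21, q=1
…
i=4: a=1 ⇒ p=152, q=7
…
i=7: a=5 ⇒ p=5779, q=266
…
i=9: a=1 ⇒ p=30003, q=1381
i=10: a=1 ⇒ p=54227, q=2496
…
i=12: a=2 ⇒ p=222687, q=10250
i=13: a=1 ⇒ p=306917, q=14127
→ (306917, 14127).  Check: 306917²=94198044889, 472·14127²=94198044888, difference 1.
(306917+14127√472)^2 = 188396089777 + 8671632918√472
(306917+14127√472)^3 = 115643925371868101 + 5322943120573485√472
(306917+14127√472)^4 = 70986173286526887819457 + 3267403467465432958572√472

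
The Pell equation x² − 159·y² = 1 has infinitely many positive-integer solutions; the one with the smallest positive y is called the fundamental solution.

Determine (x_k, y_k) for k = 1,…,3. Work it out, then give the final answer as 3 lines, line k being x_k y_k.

[12; 1,1,1,1,3,1,1,1,1,24] for √159; ℓ=10 ⇒ convergent index 9
step 0: (12, 1)  from 12·(1,0) + (0,1)
step 1: (13, 1)  from 1·(12,1) + (1,0)
step 2: (25, 2)  from 1·(13,1) + (12,1)
…
step 4: (63, 5)  from 1·(38,3) + (25,2)
step 5: (227, 18)  from 3·(63,5) + (38,3)
step 6: (290, 23)  from 1·(227,18) + (63,5)
step 7: (517, 41)  from 1·(290,23) + (227,18)
step 8: (807, 64)  from 1·(517,41) + (290,23)
step 9: (1324, 105)  from 1·(807,64) + (517,41)
→ (1324, 105).  Check: 1324²=1752976, 159·105²=1752975, difference 1.
(x_2, y_2) = (1324·1324 + 159·105·105, 1324·105 + 105·1324) = (3505951, 278040)
(x_3, y_3) = (1324·3505951 + 159·105·278040, 1324·278040 + 105·3505951) = (9283756924, 736249815)

1324 105
3505951 278040
9283756924 736249815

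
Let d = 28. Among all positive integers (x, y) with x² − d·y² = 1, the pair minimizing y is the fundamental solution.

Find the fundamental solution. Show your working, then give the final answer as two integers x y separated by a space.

√28 = [5; 3,2,3,10, …], period ℓ=4 (even) → k=3
i=0: a=5 ⇒ p=5, q=1
i=1: a=3 ⇒ p=16, q=3
i=2: a=2 ⇒ p=37, q=7
i=3: a=3 ⇒ p=127, q=24
(x₁, y₁) = (127, 24);  127² − 28·24² = 1 ✓

127 24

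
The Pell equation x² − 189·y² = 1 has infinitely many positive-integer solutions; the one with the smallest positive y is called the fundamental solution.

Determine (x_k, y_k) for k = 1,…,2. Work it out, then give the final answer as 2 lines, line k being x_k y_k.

√189 = [13; 1,2,1,26, …], period ℓ=4 (even) → k=3
k=0  a_k=13  p_k/q_k = 13/1
…
k=2  a_k=2  p_k/q_k = 41/3
k=3  a_k=1  p_k/q_k = 55/4
→ (55, 4).  Check: 55²=3025, 189·4²=3024, difference 1.
n=2: (55,4)∘(55,4) = (55·55+189·4·4, 55·4+4·55) = (6049,440)

55 4
6049 440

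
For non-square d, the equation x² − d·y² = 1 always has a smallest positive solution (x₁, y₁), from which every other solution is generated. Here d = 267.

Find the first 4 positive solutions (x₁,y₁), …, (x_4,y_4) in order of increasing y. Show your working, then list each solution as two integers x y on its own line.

2402 147
11539207 706188
55434348026 3392527005
266306596377697 16297699025832

√267 = [16; 2,1,15,1,2,32, …], period ℓ=6 (even) → k=5
a_0=16:  p_0=16·1+0=16,  q_0=16·0+1=1
…
a_2=1:  p_2=1·33+16=49,  q_2=1·2+1=3
…
a_4=1:  p_4=1·768+49=817,  q_4=1·47+3=50
a_5=2:  p_5=2·817+768=2402,  q_5=2·50+47=147
→ (2402, 147).  Check: 2402²=5769604, 267·147²=5769603, difference 1.
k=2:  x_2 = 2402·2402+267·147·147 = 11539207,  y_2 = 2402·147+147·2402 = 706188
k=3:  x_3 = 2402·11539207+267·147·706188 = 55434348026,  y_3 = 2402·706188+147·11539207 = 3392527005
k=4:  x_4 = 2402·55434348026+267·147·3392527005 = 266306596377697,  y_4 = 2402·3392527005+147·55434348026 = 16297699025832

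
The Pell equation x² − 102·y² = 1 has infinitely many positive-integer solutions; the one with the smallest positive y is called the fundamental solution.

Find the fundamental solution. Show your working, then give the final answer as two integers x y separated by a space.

101 10

[10; 10,20] for √102; ℓ=2 ⇒ convergent index 1
step 0: (10, 1)  from 10·(1,0) + (0,1)
step 1: (101, 10)  from 10·(10,1) + (1,0)
(x₁, y₁) = (101, 10);  101² − 102·10² = 1 ✓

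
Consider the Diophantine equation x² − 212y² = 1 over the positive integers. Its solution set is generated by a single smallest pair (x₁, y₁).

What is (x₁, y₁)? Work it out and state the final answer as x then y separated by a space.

66249 4550

√212 → a₀=14, period (1,1,3,1,1,…,1,1,28); ℓ=14 even so k=13
a_0=14:  p_0=14·1+0=14,  q_0=14·0+1=1
…
a_3=3:  p_3=3·29+15=102,  q_3=3·2+1=7
…
a_8=1:  p_8=1·2417+364=2781,  q_8=1·166+25=191
…
a_10=1:  p_10=1·5198+2781=7979,  q_10=1·357+191=548
a_11=3:  p_11=3·7979+5198=29135,  q_11=3·548+357=2001
a_12=1:  p_12=1·29135+7979=37114,  q_12=1·2001+548=2549
a_13=1:  p_13=1·37114+29135=66249,  q_13=1·2549+2001=4550
(x₁, y₁) = (66249, 4550);  66249² − 212·4550² = 1 ✓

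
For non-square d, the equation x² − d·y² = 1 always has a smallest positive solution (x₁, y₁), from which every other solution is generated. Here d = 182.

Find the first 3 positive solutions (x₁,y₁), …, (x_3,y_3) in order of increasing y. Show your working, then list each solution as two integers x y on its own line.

[13; 2,26] for √182; ℓ=2 ⇒ convergent index 1
i=0: a=13 ⇒ p=13, q=1
i=1: a=2 ⇒ p=27, q=2
fundamental: x₁=27, y₁=2  (since 729 − 182·4 = 1)
k=2:  x_2 = 27·27+182·2·2 = 1457,  y_2 = 27·2+2·27 = 108
k=3:  x_3 = 27·1457+182·2·108 = 78651,  y_3 = 27·108+2·1457 = 5830

27 2
1457 108
78651 5830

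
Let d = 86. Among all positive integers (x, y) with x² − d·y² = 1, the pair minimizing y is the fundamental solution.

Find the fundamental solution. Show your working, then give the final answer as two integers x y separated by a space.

10405 1122

√86 → a₀=9, period (3,1,1,1,8,1,1,1,3,18); ℓ=10 even so k=9
k=0  a_k=9  p_k/q_k = 9/1
…
k=3  a_k=1  p_k/q_k = 65/7
…
k=5  a_k=8  p_k/q_k = 881/95
…
k=8  a_k=1  p_k/q_k = 2847/307
k=9  a_k=3  p_k/q_k = 10405/1122
(x₁, y₁) = (10405, 1122);  10405² − 86·1122² = 1 ✓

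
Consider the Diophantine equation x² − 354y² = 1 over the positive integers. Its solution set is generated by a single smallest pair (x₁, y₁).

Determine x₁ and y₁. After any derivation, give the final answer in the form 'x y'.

√354 → a₀=18, period (1,4,2,2,18,2,2,4,1,36); ℓ=10 even so k=9
k=0  a_k=18  p_k/q_k = 18/1
…
k=3  a_k=2  p_k/q_k = 207/11
k=4  a_k=2  p_k/q_k = 508/27
…
k=6  a_k=2  p_k/q_k = 19210/1021
k=7  a_k=2  p_k/q_k = 47771/2539
k=8  a_k=4  p_k/q_k = 210294/11177
k=9  a_k=1  p_k/q_k = 258065/13716
fundamental: x₁=258065, y₁=13716  (since 66597544225 − 354·188128656 = 1)

258065 13716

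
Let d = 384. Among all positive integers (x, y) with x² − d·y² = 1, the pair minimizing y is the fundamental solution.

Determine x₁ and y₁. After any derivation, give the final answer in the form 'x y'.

4801 245

d=384: √d = [19; 1,1,2,9,2,1,1,38] (ℓ=8, even), read p_7/q_7
a_0=19:  p_0=19·1+0=19,  q_0=19·0+1=1
a_1=1:  p_1=1·19+1=20,  q_1=1·1+0=1
a_2=1:  p_2=1·20+19=39,  q_2=1·1+1=2
a_3=2:  p_3=2·39+20=98,  q_3=2·2+1=5
a_4=9:  p_4=9·98+39=921,  q_4=9·5+2=47
a_5=2:  p_5=2·921+98=1940,  q_5=2·47+5=99
a_6=1:  p_6=1·1940+921=2861,  q_6=1·99+47=146
a_7=1:  p_7=1·2861+1940=4801,  q_7=1·146+99=245
→ (4801, 245).  Check: 4801²=23049601, 384·245²=23049600, difference 1.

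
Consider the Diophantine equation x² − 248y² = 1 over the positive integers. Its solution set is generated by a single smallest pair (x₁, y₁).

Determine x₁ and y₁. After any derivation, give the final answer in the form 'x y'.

63 4

√248 → a₀=15, period (1,2,1,30); ℓ=4 even so k=3
k=0  a_k=15  p_k/q_k = 15/1
k=1  a_k=1  p_k/q_k = 16/1
k=2  a_k=2  p_k/q_k = 47/3
k=3  a_k=1  p_k/q_k = 63/4
→ (63, 4).  Check: 63²=3969, 248·4²=3968, difference 1.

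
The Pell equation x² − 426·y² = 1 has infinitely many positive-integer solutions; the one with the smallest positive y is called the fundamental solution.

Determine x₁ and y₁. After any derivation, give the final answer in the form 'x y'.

√426 = [20; 1,1,1,3,2,6,2,3,1,1,1,40, …], period ℓ=12 (even) → k=11
k=0  a_k=20  p_k/q_k = 20/1
…
k=2  a_k=1  p_k/q_k = 41/2
k=3  a_k=1  p_k/q_k = 62/3
k=4  a_k=3  p_k/q_k = 227/11
…
k=7  a_k=2  p_k/q_k = 7162/347
…
k=10  a_k=1  p_k/q_k = 56780/2751
k=11  a_k=1  p_k/q_k = 88751/4300
fundamental: x₁=88751, y₁=4300  (since 7876740001 − 426·18490000 = 1)

88751 4300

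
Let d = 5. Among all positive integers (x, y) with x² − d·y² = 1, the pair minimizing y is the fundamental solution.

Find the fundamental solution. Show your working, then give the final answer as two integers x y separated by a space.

d=5: √d = [2; 4] (ℓ=1, odd), read p_1/q_1
k=0  a_k=2  p_k/q_k = 2/1
k=1  a_k=4  p_k/q_k = 9/4
fundamental: x₁=9, y₁=4  (since 81 − 5·16 = 1)

9 4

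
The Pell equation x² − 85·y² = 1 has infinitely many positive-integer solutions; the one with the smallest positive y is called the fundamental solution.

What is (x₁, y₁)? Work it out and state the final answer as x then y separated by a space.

√85 → a₀=9, period (4,1,1,4,18); ℓ=5 odd so k=9
step 0: (9, 1)  from 9·(1,0) + (0,1)
…
step 2: (46, 5)  from 1·(37,4) + (9,1)
…
step 4: (378, 41)  from 4·(83,9) + (46,5)
step 5: (6887, 747)  from 18·(378,41) + (83,9)
…
step 7: (34813, 3776)  from 1·(27926,3029) + (6887,747)
step 8: (62739, 6805)  from 1·(34813,3776) + (27926,3029)
step 9: (285769, 30996)  from 4·(62739,6805) + (34813,3776)
(x₁, y₁) = (285769, 30996);  285769² − 85·30996² = 1 ✓

285769 30996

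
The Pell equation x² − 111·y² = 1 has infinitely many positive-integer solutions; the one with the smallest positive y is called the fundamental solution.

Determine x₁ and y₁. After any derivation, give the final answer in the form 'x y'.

295 28

d=111: √d = [10; 1,1,6,1,1,20] (ℓ=6, even), read p_5/q_5
step 0: (10, 1)  from 10·(1,0) + (0,1)
…
step 2: (21, 2)  from 1·(11,1) + (10,1)
step 3: (137, 13)  from 6·(21,2) + (11,1)
step 4: (158, 15)  from 1·(137,13) + (21,2)
step 5: (295, 28)  from 1·(158,15) + (137,13)
fundamental: x₁=295, y₁=28  (since 87025 − 111·784 = 1)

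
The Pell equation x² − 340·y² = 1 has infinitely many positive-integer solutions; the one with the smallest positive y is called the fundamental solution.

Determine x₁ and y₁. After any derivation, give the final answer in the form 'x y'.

285769 15498

√340 → a₀=18, period (2,3,1,1,1,…,3,2,36); ℓ=14 even so k=13
k=0  a_k=18  p_k/q_k = 18/1
k=1  a_k=2  p_k/q_k = 37/2
…
k=7  a_k=8  p_k/q_k = 6509/353
k=8  a_k=1  p_k/q_k = 7265/394
…
k=12  a_k=3  p_k/q_k = 125478/6805
k=13  a_k=2  p_k/q_k = 285769/15498
(x₁, y₁) = (285769, 15498);  285769² − 340·15498² = 1 ✓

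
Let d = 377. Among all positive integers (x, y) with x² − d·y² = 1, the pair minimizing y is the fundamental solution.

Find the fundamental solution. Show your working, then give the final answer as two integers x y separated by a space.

[19; 2,2,2,38] for √377; ℓ=4 ⇒ convergent index 3
i=0: a=19 ⇒ p=19, q=1
…
i=2: a=2 ⇒ p=97, q=5
i=3: a=2 ⇒ p=233, q=12
fundamental: x₁=233, y₁=12  (since 54289 − 377·144 = 1)

233 12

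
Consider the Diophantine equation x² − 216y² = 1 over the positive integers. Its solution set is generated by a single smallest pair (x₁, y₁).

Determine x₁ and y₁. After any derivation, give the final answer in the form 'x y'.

485 33

√216 → a₀=14, period (1,2,3,2,1,28); ℓ=6 even so k=5
step 0: (14, 1)  from 14·(1,0) + (0,1)
step 1: (15, 1)  from 1·(14,1) + (1,0)
step 2: (44, 3)  from 2·(15,1) + (14,1)
step 3: (147, 10)  from 3·(44,3) + (15,1)
step 4: (338, 23)  from 2·(147,10) + (44,3)
step 5: (485, 33)  from 1·(338,23) + (147,10)
→ (485, 33).  Check: 485²=235225, 216·33²=235224, difference 1.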